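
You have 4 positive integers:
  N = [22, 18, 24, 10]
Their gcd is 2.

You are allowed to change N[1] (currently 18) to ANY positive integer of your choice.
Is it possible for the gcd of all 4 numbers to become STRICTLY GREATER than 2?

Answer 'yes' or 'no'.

Answer: no

Derivation:
Current gcd = 2
gcd of all OTHER numbers (without N[1]=18): gcd([22, 24, 10]) = 2
The new gcd after any change is gcd(2, new_value).
This can be at most 2.
Since 2 = old gcd 2, the gcd can only stay the same or decrease.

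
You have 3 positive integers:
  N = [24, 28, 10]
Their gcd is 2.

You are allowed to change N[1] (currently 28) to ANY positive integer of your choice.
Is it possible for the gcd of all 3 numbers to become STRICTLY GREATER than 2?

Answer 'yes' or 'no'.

Answer: no

Derivation:
Current gcd = 2
gcd of all OTHER numbers (without N[1]=28): gcd([24, 10]) = 2
The new gcd after any change is gcd(2, new_value).
This can be at most 2.
Since 2 = old gcd 2, the gcd can only stay the same or decrease.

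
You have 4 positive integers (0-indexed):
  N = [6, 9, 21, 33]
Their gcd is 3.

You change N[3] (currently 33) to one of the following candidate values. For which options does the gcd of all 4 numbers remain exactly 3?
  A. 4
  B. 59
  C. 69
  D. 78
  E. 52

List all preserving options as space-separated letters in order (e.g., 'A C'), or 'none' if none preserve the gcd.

Old gcd = 3; gcd of others (without N[3]) = 3
New gcd for candidate v: gcd(3, v). Preserves old gcd iff gcd(3, v) = 3.
  Option A: v=4, gcd(3,4)=1 -> changes
  Option B: v=59, gcd(3,59)=1 -> changes
  Option C: v=69, gcd(3,69)=3 -> preserves
  Option D: v=78, gcd(3,78)=3 -> preserves
  Option E: v=52, gcd(3,52)=1 -> changes

Answer: C D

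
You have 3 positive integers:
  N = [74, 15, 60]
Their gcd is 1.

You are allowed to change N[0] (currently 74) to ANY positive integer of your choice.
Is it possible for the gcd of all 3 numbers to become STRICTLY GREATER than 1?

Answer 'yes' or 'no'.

Answer: yes

Derivation:
Current gcd = 1
gcd of all OTHER numbers (without N[0]=74): gcd([15, 60]) = 15
The new gcd after any change is gcd(15, new_value).
This can be at most 15.
Since 15 > old gcd 1, the gcd CAN increase (e.g., set N[0] = 15).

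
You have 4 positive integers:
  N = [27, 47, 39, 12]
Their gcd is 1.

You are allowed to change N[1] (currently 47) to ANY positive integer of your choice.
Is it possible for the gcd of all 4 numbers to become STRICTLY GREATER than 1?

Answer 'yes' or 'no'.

Current gcd = 1
gcd of all OTHER numbers (without N[1]=47): gcd([27, 39, 12]) = 3
The new gcd after any change is gcd(3, new_value).
This can be at most 3.
Since 3 > old gcd 1, the gcd CAN increase (e.g., set N[1] = 3).

Answer: yes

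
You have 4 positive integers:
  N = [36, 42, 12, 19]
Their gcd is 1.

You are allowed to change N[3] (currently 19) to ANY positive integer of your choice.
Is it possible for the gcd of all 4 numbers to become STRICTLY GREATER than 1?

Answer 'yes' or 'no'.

Current gcd = 1
gcd of all OTHER numbers (without N[3]=19): gcd([36, 42, 12]) = 6
The new gcd after any change is gcd(6, new_value).
This can be at most 6.
Since 6 > old gcd 1, the gcd CAN increase (e.g., set N[3] = 6).

Answer: yes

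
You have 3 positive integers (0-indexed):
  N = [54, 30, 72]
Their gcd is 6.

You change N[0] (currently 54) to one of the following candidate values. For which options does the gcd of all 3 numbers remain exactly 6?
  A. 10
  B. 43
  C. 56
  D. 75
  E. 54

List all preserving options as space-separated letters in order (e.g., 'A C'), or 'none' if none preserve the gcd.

Answer: E

Derivation:
Old gcd = 6; gcd of others (without N[0]) = 6
New gcd for candidate v: gcd(6, v). Preserves old gcd iff gcd(6, v) = 6.
  Option A: v=10, gcd(6,10)=2 -> changes
  Option B: v=43, gcd(6,43)=1 -> changes
  Option C: v=56, gcd(6,56)=2 -> changes
  Option D: v=75, gcd(6,75)=3 -> changes
  Option E: v=54, gcd(6,54)=6 -> preserves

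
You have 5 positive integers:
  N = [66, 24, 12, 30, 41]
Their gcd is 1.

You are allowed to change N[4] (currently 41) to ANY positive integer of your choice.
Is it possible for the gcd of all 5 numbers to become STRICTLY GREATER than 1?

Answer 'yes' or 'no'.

Current gcd = 1
gcd of all OTHER numbers (without N[4]=41): gcd([66, 24, 12, 30]) = 6
The new gcd after any change is gcd(6, new_value).
This can be at most 6.
Since 6 > old gcd 1, the gcd CAN increase (e.g., set N[4] = 6).

Answer: yes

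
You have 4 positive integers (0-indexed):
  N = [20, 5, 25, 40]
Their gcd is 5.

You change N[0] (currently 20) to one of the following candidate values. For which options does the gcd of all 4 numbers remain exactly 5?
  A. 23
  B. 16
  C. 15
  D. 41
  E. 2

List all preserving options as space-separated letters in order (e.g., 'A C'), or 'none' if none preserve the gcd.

Answer: C

Derivation:
Old gcd = 5; gcd of others (without N[0]) = 5
New gcd for candidate v: gcd(5, v). Preserves old gcd iff gcd(5, v) = 5.
  Option A: v=23, gcd(5,23)=1 -> changes
  Option B: v=16, gcd(5,16)=1 -> changes
  Option C: v=15, gcd(5,15)=5 -> preserves
  Option D: v=41, gcd(5,41)=1 -> changes
  Option E: v=2, gcd(5,2)=1 -> changes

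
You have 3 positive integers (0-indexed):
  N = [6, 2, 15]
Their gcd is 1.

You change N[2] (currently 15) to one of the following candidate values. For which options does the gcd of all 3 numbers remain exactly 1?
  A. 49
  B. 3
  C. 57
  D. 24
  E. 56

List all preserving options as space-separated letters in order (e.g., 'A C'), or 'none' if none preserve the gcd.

Old gcd = 1; gcd of others (without N[2]) = 2
New gcd for candidate v: gcd(2, v). Preserves old gcd iff gcd(2, v) = 1.
  Option A: v=49, gcd(2,49)=1 -> preserves
  Option B: v=3, gcd(2,3)=1 -> preserves
  Option C: v=57, gcd(2,57)=1 -> preserves
  Option D: v=24, gcd(2,24)=2 -> changes
  Option E: v=56, gcd(2,56)=2 -> changes

Answer: A B C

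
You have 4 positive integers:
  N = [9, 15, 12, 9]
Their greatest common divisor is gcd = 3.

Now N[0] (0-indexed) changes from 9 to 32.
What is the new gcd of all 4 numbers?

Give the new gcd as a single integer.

Answer: 1

Derivation:
Numbers: [9, 15, 12, 9], gcd = 3
Change: index 0, 9 -> 32
gcd of the OTHER numbers (without index 0): gcd([15, 12, 9]) = 3
New gcd = gcd(g_others, new_val) = gcd(3, 32) = 1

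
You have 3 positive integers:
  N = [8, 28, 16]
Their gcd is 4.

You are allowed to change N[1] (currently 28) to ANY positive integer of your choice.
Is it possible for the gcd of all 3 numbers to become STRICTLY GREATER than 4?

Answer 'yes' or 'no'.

Answer: yes

Derivation:
Current gcd = 4
gcd of all OTHER numbers (without N[1]=28): gcd([8, 16]) = 8
The new gcd after any change is gcd(8, new_value).
This can be at most 8.
Since 8 > old gcd 4, the gcd CAN increase (e.g., set N[1] = 8).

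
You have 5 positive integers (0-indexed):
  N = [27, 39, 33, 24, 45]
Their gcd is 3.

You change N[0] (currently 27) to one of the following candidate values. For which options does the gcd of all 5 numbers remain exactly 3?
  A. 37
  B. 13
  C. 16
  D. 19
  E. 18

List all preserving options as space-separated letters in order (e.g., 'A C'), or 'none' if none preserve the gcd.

Old gcd = 3; gcd of others (without N[0]) = 3
New gcd for candidate v: gcd(3, v). Preserves old gcd iff gcd(3, v) = 3.
  Option A: v=37, gcd(3,37)=1 -> changes
  Option B: v=13, gcd(3,13)=1 -> changes
  Option C: v=16, gcd(3,16)=1 -> changes
  Option D: v=19, gcd(3,19)=1 -> changes
  Option E: v=18, gcd(3,18)=3 -> preserves

Answer: E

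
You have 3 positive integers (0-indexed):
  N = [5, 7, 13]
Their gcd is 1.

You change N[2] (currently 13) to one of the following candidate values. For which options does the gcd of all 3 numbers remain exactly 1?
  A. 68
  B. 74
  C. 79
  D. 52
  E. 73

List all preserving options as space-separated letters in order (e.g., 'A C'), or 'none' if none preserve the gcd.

Old gcd = 1; gcd of others (without N[2]) = 1
New gcd for candidate v: gcd(1, v). Preserves old gcd iff gcd(1, v) = 1.
  Option A: v=68, gcd(1,68)=1 -> preserves
  Option B: v=74, gcd(1,74)=1 -> preserves
  Option C: v=79, gcd(1,79)=1 -> preserves
  Option D: v=52, gcd(1,52)=1 -> preserves
  Option E: v=73, gcd(1,73)=1 -> preserves

Answer: A B C D E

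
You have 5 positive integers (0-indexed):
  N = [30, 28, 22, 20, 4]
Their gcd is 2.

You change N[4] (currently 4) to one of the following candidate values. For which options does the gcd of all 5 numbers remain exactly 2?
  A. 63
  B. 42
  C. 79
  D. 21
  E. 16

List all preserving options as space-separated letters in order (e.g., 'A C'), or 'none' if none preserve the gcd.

Old gcd = 2; gcd of others (without N[4]) = 2
New gcd for candidate v: gcd(2, v). Preserves old gcd iff gcd(2, v) = 2.
  Option A: v=63, gcd(2,63)=1 -> changes
  Option B: v=42, gcd(2,42)=2 -> preserves
  Option C: v=79, gcd(2,79)=1 -> changes
  Option D: v=21, gcd(2,21)=1 -> changes
  Option E: v=16, gcd(2,16)=2 -> preserves

Answer: B E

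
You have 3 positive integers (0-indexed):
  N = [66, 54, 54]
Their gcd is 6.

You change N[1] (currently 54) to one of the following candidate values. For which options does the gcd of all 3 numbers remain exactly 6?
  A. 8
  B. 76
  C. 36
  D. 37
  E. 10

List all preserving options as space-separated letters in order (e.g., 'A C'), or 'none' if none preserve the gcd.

Answer: C

Derivation:
Old gcd = 6; gcd of others (without N[1]) = 6
New gcd for candidate v: gcd(6, v). Preserves old gcd iff gcd(6, v) = 6.
  Option A: v=8, gcd(6,8)=2 -> changes
  Option B: v=76, gcd(6,76)=2 -> changes
  Option C: v=36, gcd(6,36)=6 -> preserves
  Option D: v=37, gcd(6,37)=1 -> changes
  Option E: v=10, gcd(6,10)=2 -> changes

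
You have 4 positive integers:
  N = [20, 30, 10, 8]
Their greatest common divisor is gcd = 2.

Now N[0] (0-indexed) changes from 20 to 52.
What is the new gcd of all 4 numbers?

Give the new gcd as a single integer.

Answer: 2

Derivation:
Numbers: [20, 30, 10, 8], gcd = 2
Change: index 0, 20 -> 52
gcd of the OTHER numbers (without index 0): gcd([30, 10, 8]) = 2
New gcd = gcd(g_others, new_val) = gcd(2, 52) = 2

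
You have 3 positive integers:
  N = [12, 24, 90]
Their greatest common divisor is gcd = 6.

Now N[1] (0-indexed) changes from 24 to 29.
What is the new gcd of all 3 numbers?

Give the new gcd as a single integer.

Numbers: [12, 24, 90], gcd = 6
Change: index 1, 24 -> 29
gcd of the OTHER numbers (without index 1): gcd([12, 90]) = 6
New gcd = gcd(g_others, new_val) = gcd(6, 29) = 1

Answer: 1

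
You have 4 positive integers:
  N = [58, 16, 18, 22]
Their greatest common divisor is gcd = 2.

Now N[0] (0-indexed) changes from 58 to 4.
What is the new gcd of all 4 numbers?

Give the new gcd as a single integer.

Numbers: [58, 16, 18, 22], gcd = 2
Change: index 0, 58 -> 4
gcd of the OTHER numbers (without index 0): gcd([16, 18, 22]) = 2
New gcd = gcd(g_others, new_val) = gcd(2, 4) = 2

Answer: 2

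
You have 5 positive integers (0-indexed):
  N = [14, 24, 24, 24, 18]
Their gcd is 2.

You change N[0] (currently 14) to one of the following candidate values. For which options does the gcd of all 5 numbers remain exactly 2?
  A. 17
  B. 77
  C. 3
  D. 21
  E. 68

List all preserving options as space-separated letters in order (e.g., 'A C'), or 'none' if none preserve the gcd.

Old gcd = 2; gcd of others (without N[0]) = 6
New gcd for candidate v: gcd(6, v). Preserves old gcd iff gcd(6, v) = 2.
  Option A: v=17, gcd(6,17)=1 -> changes
  Option B: v=77, gcd(6,77)=1 -> changes
  Option C: v=3, gcd(6,3)=3 -> changes
  Option D: v=21, gcd(6,21)=3 -> changes
  Option E: v=68, gcd(6,68)=2 -> preserves

Answer: E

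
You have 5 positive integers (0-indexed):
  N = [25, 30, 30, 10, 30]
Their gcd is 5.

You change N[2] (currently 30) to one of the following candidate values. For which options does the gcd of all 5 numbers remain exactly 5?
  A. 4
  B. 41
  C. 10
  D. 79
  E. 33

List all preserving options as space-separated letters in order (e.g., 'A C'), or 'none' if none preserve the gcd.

Old gcd = 5; gcd of others (without N[2]) = 5
New gcd for candidate v: gcd(5, v). Preserves old gcd iff gcd(5, v) = 5.
  Option A: v=4, gcd(5,4)=1 -> changes
  Option B: v=41, gcd(5,41)=1 -> changes
  Option C: v=10, gcd(5,10)=5 -> preserves
  Option D: v=79, gcd(5,79)=1 -> changes
  Option E: v=33, gcd(5,33)=1 -> changes

Answer: C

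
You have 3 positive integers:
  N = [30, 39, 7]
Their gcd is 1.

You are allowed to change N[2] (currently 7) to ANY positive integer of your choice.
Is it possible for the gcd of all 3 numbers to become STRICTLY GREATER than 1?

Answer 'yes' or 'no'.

Current gcd = 1
gcd of all OTHER numbers (without N[2]=7): gcd([30, 39]) = 3
The new gcd after any change is gcd(3, new_value).
This can be at most 3.
Since 3 > old gcd 1, the gcd CAN increase (e.g., set N[2] = 3).

Answer: yes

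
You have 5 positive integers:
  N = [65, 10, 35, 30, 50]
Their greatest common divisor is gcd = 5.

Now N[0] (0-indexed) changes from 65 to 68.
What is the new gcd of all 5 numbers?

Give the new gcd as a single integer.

Numbers: [65, 10, 35, 30, 50], gcd = 5
Change: index 0, 65 -> 68
gcd of the OTHER numbers (without index 0): gcd([10, 35, 30, 50]) = 5
New gcd = gcd(g_others, new_val) = gcd(5, 68) = 1

Answer: 1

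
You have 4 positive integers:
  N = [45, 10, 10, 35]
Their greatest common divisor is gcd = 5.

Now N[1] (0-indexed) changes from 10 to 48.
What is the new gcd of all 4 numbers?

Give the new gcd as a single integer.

Numbers: [45, 10, 10, 35], gcd = 5
Change: index 1, 10 -> 48
gcd of the OTHER numbers (without index 1): gcd([45, 10, 35]) = 5
New gcd = gcd(g_others, new_val) = gcd(5, 48) = 1

Answer: 1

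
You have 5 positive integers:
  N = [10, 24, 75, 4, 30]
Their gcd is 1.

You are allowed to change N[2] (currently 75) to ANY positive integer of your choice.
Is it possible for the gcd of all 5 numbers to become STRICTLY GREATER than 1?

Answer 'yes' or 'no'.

Current gcd = 1
gcd of all OTHER numbers (without N[2]=75): gcd([10, 24, 4, 30]) = 2
The new gcd after any change is gcd(2, new_value).
This can be at most 2.
Since 2 > old gcd 1, the gcd CAN increase (e.g., set N[2] = 2).

Answer: yes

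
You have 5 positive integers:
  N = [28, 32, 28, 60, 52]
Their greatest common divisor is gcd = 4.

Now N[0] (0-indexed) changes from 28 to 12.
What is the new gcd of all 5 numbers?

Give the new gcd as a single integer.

Numbers: [28, 32, 28, 60, 52], gcd = 4
Change: index 0, 28 -> 12
gcd of the OTHER numbers (without index 0): gcd([32, 28, 60, 52]) = 4
New gcd = gcd(g_others, new_val) = gcd(4, 12) = 4

Answer: 4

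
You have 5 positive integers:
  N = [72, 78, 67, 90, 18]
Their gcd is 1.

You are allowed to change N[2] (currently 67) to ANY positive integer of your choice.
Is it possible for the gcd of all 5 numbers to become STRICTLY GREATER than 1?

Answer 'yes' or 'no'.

Answer: yes

Derivation:
Current gcd = 1
gcd of all OTHER numbers (without N[2]=67): gcd([72, 78, 90, 18]) = 6
The new gcd after any change is gcd(6, new_value).
This can be at most 6.
Since 6 > old gcd 1, the gcd CAN increase (e.g., set N[2] = 6).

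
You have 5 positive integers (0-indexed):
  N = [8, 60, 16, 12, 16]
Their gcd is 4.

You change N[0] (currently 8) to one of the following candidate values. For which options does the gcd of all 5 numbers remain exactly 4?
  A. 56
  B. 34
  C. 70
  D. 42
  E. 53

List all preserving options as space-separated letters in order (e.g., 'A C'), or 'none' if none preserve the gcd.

Old gcd = 4; gcd of others (without N[0]) = 4
New gcd for candidate v: gcd(4, v). Preserves old gcd iff gcd(4, v) = 4.
  Option A: v=56, gcd(4,56)=4 -> preserves
  Option B: v=34, gcd(4,34)=2 -> changes
  Option C: v=70, gcd(4,70)=2 -> changes
  Option D: v=42, gcd(4,42)=2 -> changes
  Option E: v=53, gcd(4,53)=1 -> changes

Answer: A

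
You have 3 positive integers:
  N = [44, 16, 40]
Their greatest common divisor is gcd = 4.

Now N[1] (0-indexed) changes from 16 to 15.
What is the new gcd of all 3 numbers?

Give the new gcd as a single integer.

Answer: 1

Derivation:
Numbers: [44, 16, 40], gcd = 4
Change: index 1, 16 -> 15
gcd of the OTHER numbers (without index 1): gcd([44, 40]) = 4
New gcd = gcd(g_others, new_val) = gcd(4, 15) = 1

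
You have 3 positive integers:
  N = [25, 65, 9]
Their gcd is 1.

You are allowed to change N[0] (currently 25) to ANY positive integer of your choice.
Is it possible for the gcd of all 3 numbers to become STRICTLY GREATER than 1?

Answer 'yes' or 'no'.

Current gcd = 1
gcd of all OTHER numbers (without N[0]=25): gcd([65, 9]) = 1
The new gcd after any change is gcd(1, new_value).
This can be at most 1.
Since 1 = old gcd 1, the gcd can only stay the same or decrease.

Answer: no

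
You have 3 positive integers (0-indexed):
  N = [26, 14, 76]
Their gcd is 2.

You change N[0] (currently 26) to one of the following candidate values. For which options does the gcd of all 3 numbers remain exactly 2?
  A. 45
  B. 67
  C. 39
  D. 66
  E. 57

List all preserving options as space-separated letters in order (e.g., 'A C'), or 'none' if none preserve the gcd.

Answer: D

Derivation:
Old gcd = 2; gcd of others (without N[0]) = 2
New gcd for candidate v: gcd(2, v). Preserves old gcd iff gcd(2, v) = 2.
  Option A: v=45, gcd(2,45)=1 -> changes
  Option B: v=67, gcd(2,67)=1 -> changes
  Option C: v=39, gcd(2,39)=1 -> changes
  Option D: v=66, gcd(2,66)=2 -> preserves
  Option E: v=57, gcd(2,57)=1 -> changes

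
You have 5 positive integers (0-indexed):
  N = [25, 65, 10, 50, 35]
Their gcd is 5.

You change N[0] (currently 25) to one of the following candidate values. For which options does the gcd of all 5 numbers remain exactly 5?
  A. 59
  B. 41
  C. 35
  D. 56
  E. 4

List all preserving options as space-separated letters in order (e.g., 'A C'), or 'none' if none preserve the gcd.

Answer: C

Derivation:
Old gcd = 5; gcd of others (without N[0]) = 5
New gcd for candidate v: gcd(5, v). Preserves old gcd iff gcd(5, v) = 5.
  Option A: v=59, gcd(5,59)=1 -> changes
  Option B: v=41, gcd(5,41)=1 -> changes
  Option C: v=35, gcd(5,35)=5 -> preserves
  Option D: v=56, gcd(5,56)=1 -> changes
  Option E: v=4, gcd(5,4)=1 -> changes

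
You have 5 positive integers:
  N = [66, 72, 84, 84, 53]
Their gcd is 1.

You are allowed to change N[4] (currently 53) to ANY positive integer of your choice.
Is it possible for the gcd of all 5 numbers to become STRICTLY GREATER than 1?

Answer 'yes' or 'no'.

Answer: yes

Derivation:
Current gcd = 1
gcd of all OTHER numbers (without N[4]=53): gcd([66, 72, 84, 84]) = 6
The new gcd after any change is gcd(6, new_value).
This can be at most 6.
Since 6 > old gcd 1, the gcd CAN increase (e.g., set N[4] = 6).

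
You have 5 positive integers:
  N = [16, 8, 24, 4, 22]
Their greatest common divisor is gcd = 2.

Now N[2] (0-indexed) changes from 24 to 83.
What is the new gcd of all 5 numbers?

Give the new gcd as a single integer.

Answer: 1

Derivation:
Numbers: [16, 8, 24, 4, 22], gcd = 2
Change: index 2, 24 -> 83
gcd of the OTHER numbers (without index 2): gcd([16, 8, 4, 22]) = 2
New gcd = gcd(g_others, new_val) = gcd(2, 83) = 1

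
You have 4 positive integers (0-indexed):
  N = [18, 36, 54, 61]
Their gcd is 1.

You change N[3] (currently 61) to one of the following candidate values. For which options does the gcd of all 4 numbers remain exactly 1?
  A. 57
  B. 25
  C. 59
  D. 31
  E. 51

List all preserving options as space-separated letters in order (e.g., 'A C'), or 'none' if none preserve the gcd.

Answer: B C D

Derivation:
Old gcd = 1; gcd of others (without N[3]) = 18
New gcd for candidate v: gcd(18, v). Preserves old gcd iff gcd(18, v) = 1.
  Option A: v=57, gcd(18,57)=3 -> changes
  Option B: v=25, gcd(18,25)=1 -> preserves
  Option C: v=59, gcd(18,59)=1 -> preserves
  Option D: v=31, gcd(18,31)=1 -> preserves
  Option E: v=51, gcd(18,51)=3 -> changes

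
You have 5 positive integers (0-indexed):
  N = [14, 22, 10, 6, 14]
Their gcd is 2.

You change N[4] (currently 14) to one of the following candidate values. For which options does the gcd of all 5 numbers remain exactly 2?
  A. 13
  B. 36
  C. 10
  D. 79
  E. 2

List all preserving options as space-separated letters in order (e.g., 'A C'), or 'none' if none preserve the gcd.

Answer: B C E

Derivation:
Old gcd = 2; gcd of others (without N[4]) = 2
New gcd for candidate v: gcd(2, v). Preserves old gcd iff gcd(2, v) = 2.
  Option A: v=13, gcd(2,13)=1 -> changes
  Option B: v=36, gcd(2,36)=2 -> preserves
  Option C: v=10, gcd(2,10)=2 -> preserves
  Option D: v=79, gcd(2,79)=1 -> changes
  Option E: v=2, gcd(2,2)=2 -> preserves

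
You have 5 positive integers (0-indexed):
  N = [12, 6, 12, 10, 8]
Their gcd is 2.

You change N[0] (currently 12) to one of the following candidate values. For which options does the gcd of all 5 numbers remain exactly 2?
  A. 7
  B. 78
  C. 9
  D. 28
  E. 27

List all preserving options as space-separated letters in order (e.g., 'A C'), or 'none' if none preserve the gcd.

Answer: B D

Derivation:
Old gcd = 2; gcd of others (without N[0]) = 2
New gcd for candidate v: gcd(2, v). Preserves old gcd iff gcd(2, v) = 2.
  Option A: v=7, gcd(2,7)=1 -> changes
  Option B: v=78, gcd(2,78)=2 -> preserves
  Option C: v=9, gcd(2,9)=1 -> changes
  Option D: v=28, gcd(2,28)=2 -> preserves
  Option E: v=27, gcd(2,27)=1 -> changes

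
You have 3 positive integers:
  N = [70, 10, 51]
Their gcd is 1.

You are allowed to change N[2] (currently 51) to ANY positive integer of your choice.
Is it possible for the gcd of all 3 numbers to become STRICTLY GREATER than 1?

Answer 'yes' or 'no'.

Current gcd = 1
gcd of all OTHER numbers (without N[2]=51): gcd([70, 10]) = 10
The new gcd after any change is gcd(10, new_value).
This can be at most 10.
Since 10 > old gcd 1, the gcd CAN increase (e.g., set N[2] = 10).

Answer: yes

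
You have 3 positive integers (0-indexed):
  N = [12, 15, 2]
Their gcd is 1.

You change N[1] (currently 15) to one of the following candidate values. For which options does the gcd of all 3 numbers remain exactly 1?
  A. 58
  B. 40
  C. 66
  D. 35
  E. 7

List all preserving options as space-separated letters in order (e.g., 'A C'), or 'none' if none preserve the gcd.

Old gcd = 1; gcd of others (without N[1]) = 2
New gcd for candidate v: gcd(2, v). Preserves old gcd iff gcd(2, v) = 1.
  Option A: v=58, gcd(2,58)=2 -> changes
  Option B: v=40, gcd(2,40)=2 -> changes
  Option C: v=66, gcd(2,66)=2 -> changes
  Option D: v=35, gcd(2,35)=1 -> preserves
  Option E: v=7, gcd(2,7)=1 -> preserves

Answer: D E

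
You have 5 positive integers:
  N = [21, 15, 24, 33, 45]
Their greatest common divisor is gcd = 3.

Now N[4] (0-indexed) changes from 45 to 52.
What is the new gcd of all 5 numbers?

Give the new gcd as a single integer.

Answer: 1

Derivation:
Numbers: [21, 15, 24, 33, 45], gcd = 3
Change: index 4, 45 -> 52
gcd of the OTHER numbers (without index 4): gcd([21, 15, 24, 33]) = 3
New gcd = gcd(g_others, new_val) = gcd(3, 52) = 1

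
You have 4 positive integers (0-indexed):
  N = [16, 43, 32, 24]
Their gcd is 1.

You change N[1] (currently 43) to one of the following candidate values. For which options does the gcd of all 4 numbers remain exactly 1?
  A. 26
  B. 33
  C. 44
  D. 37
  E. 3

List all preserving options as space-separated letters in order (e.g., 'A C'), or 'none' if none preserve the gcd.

Answer: B D E

Derivation:
Old gcd = 1; gcd of others (without N[1]) = 8
New gcd for candidate v: gcd(8, v). Preserves old gcd iff gcd(8, v) = 1.
  Option A: v=26, gcd(8,26)=2 -> changes
  Option B: v=33, gcd(8,33)=1 -> preserves
  Option C: v=44, gcd(8,44)=4 -> changes
  Option D: v=37, gcd(8,37)=1 -> preserves
  Option E: v=3, gcd(8,3)=1 -> preserves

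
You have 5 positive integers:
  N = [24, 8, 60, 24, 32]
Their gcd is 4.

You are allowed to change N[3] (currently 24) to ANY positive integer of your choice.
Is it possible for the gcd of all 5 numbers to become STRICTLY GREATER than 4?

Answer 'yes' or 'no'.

Answer: no

Derivation:
Current gcd = 4
gcd of all OTHER numbers (without N[3]=24): gcd([24, 8, 60, 32]) = 4
The new gcd after any change is gcd(4, new_value).
This can be at most 4.
Since 4 = old gcd 4, the gcd can only stay the same or decrease.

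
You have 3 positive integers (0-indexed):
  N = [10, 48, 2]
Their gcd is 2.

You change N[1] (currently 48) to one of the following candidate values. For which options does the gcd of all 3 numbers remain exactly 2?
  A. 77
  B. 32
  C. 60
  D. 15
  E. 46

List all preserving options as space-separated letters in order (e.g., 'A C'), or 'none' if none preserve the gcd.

Answer: B C E

Derivation:
Old gcd = 2; gcd of others (without N[1]) = 2
New gcd for candidate v: gcd(2, v). Preserves old gcd iff gcd(2, v) = 2.
  Option A: v=77, gcd(2,77)=1 -> changes
  Option B: v=32, gcd(2,32)=2 -> preserves
  Option C: v=60, gcd(2,60)=2 -> preserves
  Option D: v=15, gcd(2,15)=1 -> changes
  Option E: v=46, gcd(2,46)=2 -> preserves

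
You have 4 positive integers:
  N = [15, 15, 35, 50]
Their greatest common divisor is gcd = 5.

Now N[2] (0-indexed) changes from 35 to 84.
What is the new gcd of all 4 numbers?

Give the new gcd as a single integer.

Answer: 1

Derivation:
Numbers: [15, 15, 35, 50], gcd = 5
Change: index 2, 35 -> 84
gcd of the OTHER numbers (without index 2): gcd([15, 15, 50]) = 5
New gcd = gcd(g_others, new_val) = gcd(5, 84) = 1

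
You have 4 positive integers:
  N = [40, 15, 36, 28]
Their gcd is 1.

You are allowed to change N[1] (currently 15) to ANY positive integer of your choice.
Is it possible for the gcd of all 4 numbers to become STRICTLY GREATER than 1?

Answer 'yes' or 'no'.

Answer: yes

Derivation:
Current gcd = 1
gcd of all OTHER numbers (without N[1]=15): gcd([40, 36, 28]) = 4
The new gcd after any change is gcd(4, new_value).
This can be at most 4.
Since 4 > old gcd 1, the gcd CAN increase (e.g., set N[1] = 4).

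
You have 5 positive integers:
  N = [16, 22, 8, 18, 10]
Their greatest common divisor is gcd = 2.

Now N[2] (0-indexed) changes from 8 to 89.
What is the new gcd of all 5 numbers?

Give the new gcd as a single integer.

Answer: 1

Derivation:
Numbers: [16, 22, 8, 18, 10], gcd = 2
Change: index 2, 8 -> 89
gcd of the OTHER numbers (without index 2): gcd([16, 22, 18, 10]) = 2
New gcd = gcd(g_others, new_val) = gcd(2, 89) = 1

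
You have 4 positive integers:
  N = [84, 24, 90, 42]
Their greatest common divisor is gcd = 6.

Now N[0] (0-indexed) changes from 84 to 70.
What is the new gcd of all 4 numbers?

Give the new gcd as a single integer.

Answer: 2

Derivation:
Numbers: [84, 24, 90, 42], gcd = 6
Change: index 0, 84 -> 70
gcd of the OTHER numbers (without index 0): gcd([24, 90, 42]) = 6
New gcd = gcd(g_others, new_val) = gcd(6, 70) = 2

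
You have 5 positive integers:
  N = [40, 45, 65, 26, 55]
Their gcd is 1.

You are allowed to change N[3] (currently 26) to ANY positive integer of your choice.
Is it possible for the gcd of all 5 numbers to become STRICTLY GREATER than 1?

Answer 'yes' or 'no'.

Answer: yes

Derivation:
Current gcd = 1
gcd of all OTHER numbers (without N[3]=26): gcd([40, 45, 65, 55]) = 5
The new gcd after any change is gcd(5, new_value).
This can be at most 5.
Since 5 > old gcd 1, the gcd CAN increase (e.g., set N[3] = 5).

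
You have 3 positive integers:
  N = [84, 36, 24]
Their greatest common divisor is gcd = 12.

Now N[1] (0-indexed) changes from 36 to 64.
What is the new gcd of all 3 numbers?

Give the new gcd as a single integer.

Answer: 4

Derivation:
Numbers: [84, 36, 24], gcd = 12
Change: index 1, 36 -> 64
gcd of the OTHER numbers (without index 1): gcd([84, 24]) = 12
New gcd = gcd(g_others, new_val) = gcd(12, 64) = 4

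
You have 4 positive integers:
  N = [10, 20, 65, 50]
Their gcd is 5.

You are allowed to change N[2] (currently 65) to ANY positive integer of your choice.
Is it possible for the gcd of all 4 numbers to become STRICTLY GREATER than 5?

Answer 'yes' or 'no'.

Current gcd = 5
gcd of all OTHER numbers (without N[2]=65): gcd([10, 20, 50]) = 10
The new gcd after any change is gcd(10, new_value).
This can be at most 10.
Since 10 > old gcd 5, the gcd CAN increase (e.g., set N[2] = 10).

Answer: yes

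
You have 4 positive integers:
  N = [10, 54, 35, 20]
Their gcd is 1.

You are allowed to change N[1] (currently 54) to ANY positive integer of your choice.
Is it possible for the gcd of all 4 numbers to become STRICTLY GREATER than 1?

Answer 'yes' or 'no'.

Current gcd = 1
gcd of all OTHER numbers (without N[1]=54): gcd([10, 35, 20]) = 5
The new gcd after any change is gcd(5, new_value).
This can be at most 5.
Since 5 > old gcd 1, the gcd CAN increase (e.g., set N[1] = 5).

Answer: yes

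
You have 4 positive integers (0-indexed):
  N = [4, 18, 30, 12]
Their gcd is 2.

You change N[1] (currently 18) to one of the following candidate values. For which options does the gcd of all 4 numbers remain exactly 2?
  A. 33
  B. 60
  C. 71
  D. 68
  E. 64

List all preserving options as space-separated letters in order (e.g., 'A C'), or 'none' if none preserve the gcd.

Answer: B D E

Derivation:
Old gcd = 2; gcd of others (without N[1]) = 2
New gcd for candidate v: gcd(2, v). Preserves old gcd iff gcd(2, v) = 2.
  Option A: v=33, gcd(2,33)=1 -> changes
  Option B: v=60, gcd(2,60)=2 -> preserves
  Option C: v=71, gcd(2,71)=1 -> changes
  Option D: v=68, gcd(2,68)=2 -> preserves
  Option E: v=64, gcd(2,64)=2 -> preserves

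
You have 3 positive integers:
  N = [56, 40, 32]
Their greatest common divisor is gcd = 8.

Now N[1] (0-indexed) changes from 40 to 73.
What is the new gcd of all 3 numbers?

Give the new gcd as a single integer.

Numbers: [56, 40, 32], gcd = 8
Change: index 1, 40 -> 73
gcd of the OTHER numbers (without index 1): gcd([56, 32]) = 8
New gcd = gcd(g_others, new_val) = gcd(8, 73) = 1

Answer: 1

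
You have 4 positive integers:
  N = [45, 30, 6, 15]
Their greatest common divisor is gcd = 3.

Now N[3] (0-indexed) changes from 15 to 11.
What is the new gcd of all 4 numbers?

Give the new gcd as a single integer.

Answer: 1

Derivation:
Numbers: [45, 30, 6, 15], gcd = 3
Change: index 3, 15 -> 11
gcd of the OTHER numbers (without index 3): gcd([45, 30, 6]) = 3
New gcd = gcd(g_others, new_val) = gcd(3, 11) = 1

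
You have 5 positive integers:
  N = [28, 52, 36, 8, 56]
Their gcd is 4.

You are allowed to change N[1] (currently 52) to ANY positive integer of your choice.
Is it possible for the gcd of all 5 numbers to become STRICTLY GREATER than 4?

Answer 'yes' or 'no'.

Answer: no

Derivation:
Current gcd = 4
gcd of all OTHER numbers (without N[1]=52): gcd([28, 36, 8, 56]) = 4
The new gcd after any change is gcd(4, new_value).
This can be at most 4.
Since 4 = old gcd 4, the gcd can only stay the same or decrease.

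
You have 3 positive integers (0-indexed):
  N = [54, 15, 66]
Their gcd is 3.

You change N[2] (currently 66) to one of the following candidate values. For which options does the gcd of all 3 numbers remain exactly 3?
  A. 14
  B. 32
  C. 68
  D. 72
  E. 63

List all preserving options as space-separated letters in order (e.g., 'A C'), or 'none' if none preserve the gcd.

Old gcd = 3; gcd of others (without N[2]) = 3
New gcd for candidate v: gcd(3, v). Preserves old gcd iff gcd(3, v) = 3.
  Option A: v=14, gcd(3,14)=1 -> changes
  Option B: v=32, gcd(3,32)=1 -> changes
  Option C: v=68, gcd(3,68)=1 -> changes
  Option D: v=72, gcd(3,72)=3 -> preserves
  Option E: v=63, gcd(3,63)=3 -> preserves

Answer: D E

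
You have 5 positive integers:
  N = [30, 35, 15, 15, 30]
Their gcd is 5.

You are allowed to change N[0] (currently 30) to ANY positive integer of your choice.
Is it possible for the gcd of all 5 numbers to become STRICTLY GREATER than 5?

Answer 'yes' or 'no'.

Answer: no

Derivation:
Current gcd = 5
gcd of all OTHER numbers (without N[0]=30): gcd([35, 15, 15, 30]) = 5
The new gcd after any change is gcd(5, new_value).
This can be at most 5.
Since 5 = old gcd 5, the gcd can only stay the same or decrease.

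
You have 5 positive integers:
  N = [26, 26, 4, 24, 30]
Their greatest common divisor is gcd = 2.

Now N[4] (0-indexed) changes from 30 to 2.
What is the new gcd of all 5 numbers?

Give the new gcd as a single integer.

Numbers: [26, 26, 4, 24, 30], gcd = 2
Change: index 4, 30 -> 2
gcd of the OTHER numbers (without index 4): gcd([26, 26, 4, 24]) = 2
New gcd = gcd(g_others, new_val) = gcd(2, 2) = 2

Answer: 2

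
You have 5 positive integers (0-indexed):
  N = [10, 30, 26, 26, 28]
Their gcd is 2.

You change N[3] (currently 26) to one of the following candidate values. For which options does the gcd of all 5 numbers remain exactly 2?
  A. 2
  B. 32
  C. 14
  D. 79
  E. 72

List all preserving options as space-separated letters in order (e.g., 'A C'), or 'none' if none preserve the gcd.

Old gcd = 2; gcd of others (without N[3]) = 2
New gcd for candidate v: gcd(2, v). Preserves old gcd iff gcd(2, v) = 2.
  Option A: v=2, gcd(2,2)=2 -> preserves
  Option B: v=32, gcd(2,32)=2 -> preserves
  Option C: v=14, gcd(2,14)=2 -> preserves
  Option D: v=79, gcd(2,79)=1 -> changes
  Option E: v=72, gcd(2,72)=2 -> preserves

Answer: A B C E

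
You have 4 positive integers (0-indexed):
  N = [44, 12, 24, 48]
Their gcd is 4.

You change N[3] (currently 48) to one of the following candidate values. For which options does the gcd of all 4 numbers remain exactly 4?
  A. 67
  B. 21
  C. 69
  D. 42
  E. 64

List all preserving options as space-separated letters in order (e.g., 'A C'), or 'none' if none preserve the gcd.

Old gcd = 4; gcd of others (without N[3]) = 4
New gcd for candidate v: gcd(4, v). Preserves old gcd iff gcd(4, v) = 4.
  Option A: v=67, gcd(4,67)=1 -> changes
  Option B: v=21, gcd(4,21)=1 -> changes
  Option C: v=69, gcd(4,69)=1 -> changes
  Option D: v=42, gcd(4,42)=2 -> changes
  Option E: v=64, gcd(4,64)=4 -> preserves

Answer: E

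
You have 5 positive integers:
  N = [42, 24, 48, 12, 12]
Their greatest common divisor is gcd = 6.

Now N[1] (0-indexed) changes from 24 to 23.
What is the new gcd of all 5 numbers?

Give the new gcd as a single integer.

Answer: 1

Derivation:
Numbers: [42, 24, 48, 12, 12], gcd = 6
Change: index 1, 24 -> 23
gcd of the OTHER numbers (without index 1): gcd([42, 48, 12, 12]) = 6
New gcd = gcd(g_others, new_val) = gcd(6, 23) = 1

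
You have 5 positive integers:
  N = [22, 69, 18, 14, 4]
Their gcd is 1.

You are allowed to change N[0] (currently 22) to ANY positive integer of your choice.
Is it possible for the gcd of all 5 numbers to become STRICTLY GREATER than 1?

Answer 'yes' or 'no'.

Answer: no

Derivation:
Current gcd = 1
gcd of all OTHER numbers (without N[0]=22): gcd([69, 18, 14, 4]) = 1
The new gcd after any change is gcd(1, new_value).
This can be at most 1.
Since 1 = old gcd 1, the gcd can only stay the same or decrease.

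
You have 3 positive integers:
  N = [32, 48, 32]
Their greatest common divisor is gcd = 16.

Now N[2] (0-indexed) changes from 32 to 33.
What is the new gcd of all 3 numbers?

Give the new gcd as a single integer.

Answer: 1

Derivation:
Numbers: [32, 48, 32], gcd = 16
Change: index 2, 32 -> 33
gcd of the OTHER numbers (without index 2): gcd([32, 48]) = 16
New gcd = gcd(g_others, new_val) = gcd(16, 33) = 1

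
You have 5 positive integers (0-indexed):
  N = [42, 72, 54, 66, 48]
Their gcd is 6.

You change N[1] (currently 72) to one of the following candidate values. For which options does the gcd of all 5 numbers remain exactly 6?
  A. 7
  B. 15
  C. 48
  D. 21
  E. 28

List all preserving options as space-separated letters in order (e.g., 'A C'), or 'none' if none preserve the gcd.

Answer: C

Derivation:
Old gcd = 6; gcd of others (without N[1]) = 6
New gcd for candidate v: gcd(6, v). Preserves old gcd iff gcd(6, v) = 6.
  Option A: v=7, gcd(6,7)=1 -> changes
  Option B: v=15, gcd(6,15)=3 -> changes
  Option C: v=48, gcd(6,48)=6 -> preserves
  Option D: v=21, gcd(6,21)=3 -> changes
  Option E: v=28, gcd(6,28)=2 -> changes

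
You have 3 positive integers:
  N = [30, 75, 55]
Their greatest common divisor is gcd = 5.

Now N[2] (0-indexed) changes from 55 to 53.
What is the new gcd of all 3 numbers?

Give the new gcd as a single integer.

Answer: 1

Derivation:
Numbers: [30, 75, 55], gcd = 5
Change: index 2, 55 -> 53
gcd of the OTHER numbers (without index 2): gcd([30, 75]) = 15
New gcd = gcd(g_others, new_val) = gcd(15, 53) = 1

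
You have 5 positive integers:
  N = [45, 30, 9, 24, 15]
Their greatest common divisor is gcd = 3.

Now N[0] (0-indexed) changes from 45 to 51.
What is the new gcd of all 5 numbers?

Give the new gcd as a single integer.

Answer: 3

Derivation:
Numbers: [45, 30, 9, 24, 15], gcd = 3
Change: index 0, 45 -> 51
gcd of the OTHER numbers (without index 0): gcd([30, 9, 24, 15]) = 3
New gcd = gcd(g_others, new_val) = gcd(3, 51) = 3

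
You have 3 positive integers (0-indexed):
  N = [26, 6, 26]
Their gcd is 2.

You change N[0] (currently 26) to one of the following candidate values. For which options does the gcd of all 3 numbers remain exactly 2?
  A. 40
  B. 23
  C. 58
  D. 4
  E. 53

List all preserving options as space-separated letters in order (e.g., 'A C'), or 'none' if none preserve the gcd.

Answer: A C D

Derivation:
Old gcd = 2; gcd of others (without N[0]) = 2
New gcd for candidate v: gcd(2, v). Preserves old gcd iff gcd(2, v) = 2.
  Option A: v=40, gcd(2,40)=2 -> preserves
  Option B: v=23, gcd(2,23)=1 -> changes
  Option C: v=58, gcd(2,58)=2 -> preserves
  Option D: v=4, gcd(2,4)=2 -> preserves
  Option E: v=53, gcd(2,53)=1 -> changes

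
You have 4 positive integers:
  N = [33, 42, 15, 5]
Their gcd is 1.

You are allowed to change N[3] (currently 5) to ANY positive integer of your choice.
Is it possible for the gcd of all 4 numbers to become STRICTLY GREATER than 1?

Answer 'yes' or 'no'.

Current gcd = 1
gcd of all OTHER numbers (without N[3]=5): gcd([33, 42, 15]) = 3
The new gcd after any change is gcd(3, new_value).
This can be at most 3.
Since 3 > old gcd 1, the gcd CAN increase (e.g., set N[3] = 3).

Answer: yes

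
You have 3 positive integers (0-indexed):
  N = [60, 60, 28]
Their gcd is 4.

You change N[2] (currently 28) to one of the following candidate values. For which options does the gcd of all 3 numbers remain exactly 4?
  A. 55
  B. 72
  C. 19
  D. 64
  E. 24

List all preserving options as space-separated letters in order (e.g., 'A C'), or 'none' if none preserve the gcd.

Answer: D

Derivation:
Old gcd = 4; gcd of others (without N[2]) = 60
New gcd for candidate v: gcd(60, v). Preserves old gcd iff gcd(60, v) = 4.
  Option A: v=55, gcd(60,55)=5 -> changes
  Option B: v=72, gcd(60,72)=12 -> changes
  Option C: v=19, gcd(60,19)=1 -> changes
  Option D: v=64, gcd(60,64)=4 -> preserves
  Option E: v=24, gcd(60,24)=12 -> changes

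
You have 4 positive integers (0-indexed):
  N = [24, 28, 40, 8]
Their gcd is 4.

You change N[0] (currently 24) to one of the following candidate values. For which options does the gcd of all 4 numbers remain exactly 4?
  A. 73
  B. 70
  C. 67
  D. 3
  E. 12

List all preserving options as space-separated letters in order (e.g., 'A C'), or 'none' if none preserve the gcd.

Old gcd = 4; gcd of others (without N[0]) = 4
New gcd for candidate v: gcd(4, v). Preserves old gcd iff gcd(4, v) = 4.
  Option A: v=73, gcd(4,73)=1 -> changes
  Option B: v=70, gcd(4,70)=2 -> changes
  Option C: v=67, gcd(4,67)=1 -> changes
  Option D: v=3, gcd(4,3)=1 -> changes
  Option E: v=12, gcd(4,12)=4 -> preserves

Answer: E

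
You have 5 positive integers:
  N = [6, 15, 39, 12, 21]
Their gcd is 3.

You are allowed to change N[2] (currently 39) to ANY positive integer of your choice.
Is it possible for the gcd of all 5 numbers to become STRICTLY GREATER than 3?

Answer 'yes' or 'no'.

Answer: no

Derivation:
Current gcd = 3
gcd of all OTHER numbers (without N[2]=39): gcd([6, 15, 12, 21]) = 3
The new gcd after any change is gcd(3, new_value).
This can be at most 3.
Since 3 = old gcd 3, the gcd can only stay the same or decrease.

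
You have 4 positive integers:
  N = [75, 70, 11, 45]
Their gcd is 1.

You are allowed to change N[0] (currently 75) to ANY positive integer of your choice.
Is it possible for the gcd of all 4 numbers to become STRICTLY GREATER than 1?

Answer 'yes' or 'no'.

Current gcd = 1
gcd of all OTHER numbers (without N[0]=75): gcd([70, 11, 45]) = 1
The new gcd after any change is gcd(1, new_value).
This can be at most 1.
Since 1 = old gcd 1, the gcd can only stay the same or decrease.

Answer: no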